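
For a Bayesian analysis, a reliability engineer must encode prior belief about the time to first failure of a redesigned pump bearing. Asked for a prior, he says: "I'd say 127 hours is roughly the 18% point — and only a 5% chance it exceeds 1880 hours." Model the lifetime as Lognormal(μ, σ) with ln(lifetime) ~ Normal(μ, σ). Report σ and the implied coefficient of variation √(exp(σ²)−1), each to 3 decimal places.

If T ~ Lognormal(μ,σ) then ln T ~ Normal(μ,σ), so the p-quantile of ln T is μ + z_p·σ.
ln(127) = 4.844 and ln(1880) = 7.539; z_{0.18} = -0.9154, z_{0.95} = 1.645.
σ = (7.539 − 4.844)/(1.645 − (-0.9154)) = 1.053.
μ = 4.844 − (-0.9154)·1.053 = 5.808.
CV = √(exp(σ²)−1) = √(exp(1.1079)−1) = 1.424.

σ ≈ 1.053, CV ≈ 1.424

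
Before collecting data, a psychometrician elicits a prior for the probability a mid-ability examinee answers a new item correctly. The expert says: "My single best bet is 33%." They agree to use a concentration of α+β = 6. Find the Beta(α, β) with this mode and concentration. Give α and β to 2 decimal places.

α = 2.32, β = 3.68

For α,β > 1 the Beta mode is (α−1)/(α+β−2). With α+β = 6, the mode is (α−1)/4.
Set (α−1)/4 = 0.33 → α = 1 + 0.33·4 = 2.32.
β = 6 − α = 3.68.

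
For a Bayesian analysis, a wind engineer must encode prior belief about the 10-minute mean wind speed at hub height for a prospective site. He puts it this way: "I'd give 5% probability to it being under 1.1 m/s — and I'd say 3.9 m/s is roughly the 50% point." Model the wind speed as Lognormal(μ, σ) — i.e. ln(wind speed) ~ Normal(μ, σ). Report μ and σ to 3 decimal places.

μ ≈ 1.361, σ ≈ 0.769

If T ~ Lognormal(μ,σ) then ln T ~ Normal(μ,σ), so the p-quantile of ln T is μ + z_p·σ.
ln(1.1) = 0.09531 and ln(3.9) = 1.361; z_{0.05} = -1.645, z_{0.5} = 0.
σ = (1.361 − 0.09531)/(0 − (-1.645)) = 0.769.
μ = 0.09531 − (-1.645)·0.769 = 1.361.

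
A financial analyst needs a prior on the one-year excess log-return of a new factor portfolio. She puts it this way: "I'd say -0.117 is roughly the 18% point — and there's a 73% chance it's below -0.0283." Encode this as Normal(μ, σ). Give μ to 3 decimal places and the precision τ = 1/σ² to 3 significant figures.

μ = -0.064, τ = 297

For Normal(μ,σ), the p-quantile is μ + z_p·σ. Here z_{0.18} = -0.9154, z_{0.73} = 0.6128.
So -0.117 = μ − 0.9154σ and -0.0283 = μ + 0.6128σ.
Subtracting: σ = (-0.0283 − -0.117)/(0.6128 − (-0.9154)) = 0.058.
Then μ = -0.117 − (-0.9154)·0.058 = -0.064.
Precision τ = 1/σ² = 1/0.05804² = 297.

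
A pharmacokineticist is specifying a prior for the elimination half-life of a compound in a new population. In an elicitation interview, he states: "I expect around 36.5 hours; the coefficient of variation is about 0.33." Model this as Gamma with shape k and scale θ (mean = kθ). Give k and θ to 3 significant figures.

k ≈ 9.18, θ ≈ 3.97

For Gamma(k, scale θ): mean = kθ, variance = kθ², so CV = 1/√k.
CV = 0.33, hence k = 1/CV² = 9.18.
Then θ = mean/k = 36.5/9.18 = 3.97.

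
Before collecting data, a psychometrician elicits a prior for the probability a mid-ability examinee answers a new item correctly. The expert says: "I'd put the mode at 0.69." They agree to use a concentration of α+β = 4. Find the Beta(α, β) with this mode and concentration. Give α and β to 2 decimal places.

α = 2.38, β = 1.62

For α,β > 1 the Beta mode is (α−1)/(α+β−2). With α+β = 4, the mode is (α−1)/2.
Set (α−1)/2 = 0.69 → α = 1 + 0.69·2 = 2.38.
β = 4 − α = 1.62.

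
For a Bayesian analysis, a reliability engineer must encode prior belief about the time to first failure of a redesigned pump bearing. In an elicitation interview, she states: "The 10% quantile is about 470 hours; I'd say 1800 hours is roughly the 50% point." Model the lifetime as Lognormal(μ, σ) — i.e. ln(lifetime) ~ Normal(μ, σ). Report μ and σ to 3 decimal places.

μ ≈ 7.496, σ ≈ 1.048

If T ~ Lognormal(μ,σ) then ln T ~ Normal(μ,σ), so the p-quantile of ln T is μ + z_p·σ.
ln(470) = 6.153 and ln(1800) = 7.496; z_{0.1} = -1.282, z_{0.5} = 0.
σ = (7.496 − 6.153)/(0 − (-1.282)) = 1.048.
μ = 6.153 − (-1.282)·1.048 = 7.496.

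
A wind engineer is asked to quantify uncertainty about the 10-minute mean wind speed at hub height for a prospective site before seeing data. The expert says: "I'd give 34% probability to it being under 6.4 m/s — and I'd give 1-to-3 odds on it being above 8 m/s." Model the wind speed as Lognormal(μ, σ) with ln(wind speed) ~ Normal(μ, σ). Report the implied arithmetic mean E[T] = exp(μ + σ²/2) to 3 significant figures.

If T ~ Lognormal(μ,σ) then ln T ~ Normal(μ,σ), so the p-quantile of ln T is μ + z_p·σ.
ln(6.4) = 1.856 and ln(8) = 2.079; z_{0.34} = -0.4125, z_{0.75} = 0.6745.
σ = (2.079 − 1.856)/(0.6745 − (-0.4125)) = 0.205.
μ = 1.856 − (-0.4125)·0.205 = 1.941.
E[T] = exp(μ + σ²/2) = exp(1.941 + 0.0211) = 7.11 m/s.

E[T] ≈ 7.11 m/s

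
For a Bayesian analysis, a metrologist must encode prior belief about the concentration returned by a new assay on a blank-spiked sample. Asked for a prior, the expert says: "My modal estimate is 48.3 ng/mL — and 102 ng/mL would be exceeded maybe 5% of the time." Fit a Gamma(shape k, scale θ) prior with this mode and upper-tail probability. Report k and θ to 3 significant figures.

k ≈ 5.94, θ ≈ 9.78

Gamma(k,θ) with k>1 has mode (k−1)θ, so θ = 48.3/(k−1).
Need P(X < 102) = 0.95 with θ tied to k this way. Start at k = 2, θ = 48.3: P(X<102) ≈ 0.623.
Too low — raise k to concentrate. Iterating converges to k ≈ 5.94.
Then θ = 48.3/(5.94−1) ≈ 9.78.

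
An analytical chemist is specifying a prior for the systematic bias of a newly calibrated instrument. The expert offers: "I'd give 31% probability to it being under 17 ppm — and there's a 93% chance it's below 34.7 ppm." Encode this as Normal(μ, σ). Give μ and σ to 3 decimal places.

μ = 21.451, σ = 8.977

For Normal(μ,σ), the p-quantile is μ + z_p·σ. Here z_{0.31} = -0.4959, z_{0.93} = 1.476.
So 17 = μ − 0.4959σ and 34.7 = μ + 1.476σ.
Subtracting: σ = (34.7 − 17)/(1.476 − (-0.4959)) = 8.977.
Then μ = 17 − (-0.4959)·8.977 = 21.451.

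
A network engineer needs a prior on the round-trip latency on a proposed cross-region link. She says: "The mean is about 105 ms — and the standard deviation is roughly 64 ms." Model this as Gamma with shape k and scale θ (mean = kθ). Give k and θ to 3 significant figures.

For Gamma(k, scale θ): mean = kθ, variance = kθ², so CV = 1/√k.
CV = SD/mean = 64/105 = 0.6095, hence k = 1/CV² = 2.69.
Then θ = mean/k = 105/2.69 = 39.

k ≈ 2.69, θ ≈ 39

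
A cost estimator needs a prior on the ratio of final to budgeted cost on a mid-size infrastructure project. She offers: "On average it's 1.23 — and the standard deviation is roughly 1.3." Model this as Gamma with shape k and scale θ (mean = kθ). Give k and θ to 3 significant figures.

For Gamma(k, scale θ): mean = kθ, variance = kθ², so CV = 1/√k.
CV = SD/mean = 1.3/1.23 = 1.057, hence k = 1/CV² = 0.895.
Then θ = mean/k = 1.23/0.895 = 1.37.

k ≈ 0.895, θ ≈ 1.37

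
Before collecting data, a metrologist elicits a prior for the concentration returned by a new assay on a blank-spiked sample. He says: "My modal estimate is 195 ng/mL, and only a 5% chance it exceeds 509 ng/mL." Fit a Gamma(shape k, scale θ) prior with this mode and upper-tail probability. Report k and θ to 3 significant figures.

Gamma(k,θ) with k>1 has mode (k−1)θ, so θ = 195/(k−1).
Need P(X < 509) = 0.95 with θ tied to k this way. Start at k = 2, θ = 195: P(X<509) ≈ 0.735.
Too low — raise k to concentrate. Iterating converges to k ≈ 3.93.
Then θ = 195/(3.93−1) ≈ 66.4.

k ≈ 3.93, θ ≈ 66.4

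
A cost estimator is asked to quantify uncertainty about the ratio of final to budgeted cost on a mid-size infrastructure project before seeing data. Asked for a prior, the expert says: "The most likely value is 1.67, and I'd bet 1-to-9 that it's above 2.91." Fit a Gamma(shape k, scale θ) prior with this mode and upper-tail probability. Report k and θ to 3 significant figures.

k ≈ 7.16, θ ≈ 0.271

Gamma(k,θ) with k>1 has mode (k−1)θ, so θ = 1.67/(k−1).
Need P(X < 2.91) = 0.9 with θ tied to k this way. Start at k = 2, θ = 1.67: P(X<2.91) ≈ 0.520.
Too low — raise k to concentrate. Iterating converges to k ≈ 7.16.
Then θ = 1.67/(7.16−1) ≈ 0.271.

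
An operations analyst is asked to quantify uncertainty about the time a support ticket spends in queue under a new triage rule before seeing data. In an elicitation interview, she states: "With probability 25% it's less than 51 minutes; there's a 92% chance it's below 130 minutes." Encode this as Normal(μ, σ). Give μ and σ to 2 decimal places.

The p-quantile of Normal(μ,σ) is μ + z_p·σ, with z_{0.25} = -0.6745 and z_{0.92} = 1.405.
Eliminate σ: μ = (z₂·x₁ − z₁·x₂)/(z₂ − z₁) = (1.405·51 − (-0.6745)·130)/2.08 = 76.62.
Then σ = (x₂ − x₁)/(z₂ − z₁) = (130 − 51)/2.08 = 37.99.

μ = 76.62, σ = 37.99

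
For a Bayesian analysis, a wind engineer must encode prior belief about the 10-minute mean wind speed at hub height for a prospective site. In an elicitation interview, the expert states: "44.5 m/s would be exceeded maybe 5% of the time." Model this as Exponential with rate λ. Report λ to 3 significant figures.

λ ≈ 0.0673

P(T > 44.5) = e^(−λ·44.5) = 0.05, so λ = −ln(0.05)/44.5 = 0.0673.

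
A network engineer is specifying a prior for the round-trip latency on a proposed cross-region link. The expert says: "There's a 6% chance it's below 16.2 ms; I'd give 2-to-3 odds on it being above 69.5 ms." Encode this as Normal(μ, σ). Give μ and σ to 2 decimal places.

μ = 62.03, σ = 29.48

For Normal(μ,σ), the p-quantile is μ + z_p·σ. Here z_{0.06} = -1.555, z_{0.6} = 0.2533.
So 16.2 = μ − 1.555σ and 69.5 = μ + 0.2533σ.
Subtracting: σ = (69.5 − 16.2)/(0.2533 − (-1.555)) = 29.48.
Then μ = 16.2 − (-1.555)·29.48 = 62.03.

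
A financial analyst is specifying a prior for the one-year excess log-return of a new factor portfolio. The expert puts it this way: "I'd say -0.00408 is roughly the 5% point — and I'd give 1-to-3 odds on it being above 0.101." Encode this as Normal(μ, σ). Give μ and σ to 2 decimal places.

μ = 0.07, σ = 0.05

The p-quantile of Normal(μ,σ) is μ + z_p·σ, with z_{0.05} = -1.645 and z_{0.75} = 0.6745.
Eliminate σ: μ = (z₂·x₁ − z₁·x₂)/(z₂ − z₁) = (0.6745·-0.00408 − (-1.645)·0.101)/2.319 = 0.07.
Then σ = (x₂ − x₁)/(z₂ − z₁) = (0.101 − -0.00408)/2.319 = 0.05.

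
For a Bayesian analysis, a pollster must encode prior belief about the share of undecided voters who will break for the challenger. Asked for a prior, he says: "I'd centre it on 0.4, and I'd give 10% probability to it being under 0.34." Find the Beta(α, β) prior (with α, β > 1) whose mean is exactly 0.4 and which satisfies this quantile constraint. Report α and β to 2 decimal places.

With mean 0.4 fixed, write α = 0.4s, β = 0.6s where s = α+β.
Need P(θ < 0.34) = 0.1 under Beta(0.4s, 0.6s). Normal approximation: (q−m)/√(m(1−m)/s) ≈ z_{0.1} = -1.28, so s ≈ 0.4·0.6·(-1.28)²/(0.34−0.4)² = 109.5.
At s = 109.5: P(θ<0.34) ≈ 0.098. Adjusting to match 0.1 gives s ≈ 107.66.
So α = 0.4·107.66 ≈ 43.06, β = 0.6·107.66 ≈ 64.60.

α ≈ 43.06, β ≈ 64.60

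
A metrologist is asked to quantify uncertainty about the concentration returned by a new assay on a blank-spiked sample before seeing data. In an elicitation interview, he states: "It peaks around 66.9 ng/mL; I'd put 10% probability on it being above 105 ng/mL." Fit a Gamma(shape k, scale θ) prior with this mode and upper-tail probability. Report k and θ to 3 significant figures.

k ≈ 10.2, θ ≈ 7.26

Gamma(k,θ) with k>1 has mode (k−1)θ, so θ = 66.9/(k−1).
Need P(X < 105) = 0.9 with θ tied to k this way. Start at k = 2, θ = 66.9: P(X<105) ≈ 0.465.
Too low — raise k to concentrate. Iterating converges to k ≈ 10.2.
Then θ = 66.9/(10.2−1) ≈ 7.26.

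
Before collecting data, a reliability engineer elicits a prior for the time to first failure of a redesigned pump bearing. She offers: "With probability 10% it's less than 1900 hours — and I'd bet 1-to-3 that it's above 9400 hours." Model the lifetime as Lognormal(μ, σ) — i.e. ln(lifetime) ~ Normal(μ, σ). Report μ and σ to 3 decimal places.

If T ~ Lognormal(μ,σ) then ln T ~ Normal(μ,σ), so the p-quantile of ln T is μ + z_p·σ.
ln(1900) = 7.55 and ln(9400) = 9.148; z_{0.1} = -1.282, z_{0.75} = 0.6745.
σ = (9.148 − 7.55)/(0.6745 − (-1.282)) = 0.817.
μ = 7.55 − (-1.282)·0.817 = 8.597.

μ ≈ 8.597, σ ≈ 0.817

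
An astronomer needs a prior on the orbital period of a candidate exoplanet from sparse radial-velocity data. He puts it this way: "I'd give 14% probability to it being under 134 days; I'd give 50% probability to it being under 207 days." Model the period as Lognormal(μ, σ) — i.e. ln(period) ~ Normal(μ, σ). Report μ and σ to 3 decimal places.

If T ~ Lognormal(μ,σ) then ln T ~ Normal(μ,σ), so the p-quantile of ln T is μ + z_p·σ.
ln(134) = 4.898 and ln(207) = 5.333; z_{0.14} = -1.08, z_{0.5} = 0.
σ = (5.333 − 4.898)/(0 − (-1.08)) = 0.403.
μ = 4.898 − (-1.08)·0.403 = 5.333.

μ ≈ 5.333, σ ≈ 0.403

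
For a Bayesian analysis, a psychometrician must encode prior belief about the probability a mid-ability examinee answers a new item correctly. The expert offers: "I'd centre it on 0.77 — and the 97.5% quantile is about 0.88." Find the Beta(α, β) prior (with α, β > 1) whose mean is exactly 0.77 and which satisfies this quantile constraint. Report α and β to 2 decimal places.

With mean 0.77 fixed, write α = 0.77s, β = 0.23s where s = α+β.
Need P(θ < 0.88) = 0.975 under Beta(0.77s, 0.23s). Normal approximation: (q−m)/√(m(1−m)/s) ≈ z_{0.975} = 1.96, so s ≈ 0.77·0.23·(1.96)²/(0.88−0.77)² = 56.2.
At s = 56.2: P(θ<0.88) ≈ 0.987. Adjusting to match 0.975 gives s ≈ 44.34.
So α = 0.77·44.34 ≈ 34.14, β = 0.23·44.34 ≈ 10.20.

α ≈ 34.14, β ≈ 10.20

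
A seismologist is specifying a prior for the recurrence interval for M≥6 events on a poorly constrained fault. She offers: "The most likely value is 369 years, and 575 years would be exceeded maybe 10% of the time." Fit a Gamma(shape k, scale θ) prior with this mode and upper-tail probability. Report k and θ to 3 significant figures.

k ≈ 10.5, θ ≈ 38.8

Gamma(k,θ) with k>1 has mode (k−1)θ, so θ = 369/(k−1).
Need P(X < 575) = 0.9 with θ tied to k this way. Start at k = 2, θ = 369: P(X<575) ≈ 0.461.
Too low — raise k to concentrate. Iterating converges to k ≈ 10.5.
Then θ = 369/(10.5−1) ≈ 38.8.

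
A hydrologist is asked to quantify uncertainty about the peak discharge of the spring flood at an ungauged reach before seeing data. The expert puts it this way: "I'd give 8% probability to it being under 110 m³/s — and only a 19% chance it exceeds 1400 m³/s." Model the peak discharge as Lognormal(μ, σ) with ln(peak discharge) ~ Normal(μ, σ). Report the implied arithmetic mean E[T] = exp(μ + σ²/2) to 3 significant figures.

If T ~ Lognormal(μ,σ) then ln T ~ Normal(μ,σ), so the p-quantile of ln T is μ + z_p·σ.
ln(110) = 4.7 and ln(1400) = 7.244; z_{0.08} = -1.405, z_{0.81} = 0.8779.
σ = (7.244 − 4.7)/(0.8779 − (-1.405)) = 1.114.
μ = 4.7 − (-1.405)·1.114 = 6.266.
E[T] = exp(μ + σ²/2) = exp(6.266 + 0.6208) = 979 m³/s.

E[T] ≈ 979 m³/s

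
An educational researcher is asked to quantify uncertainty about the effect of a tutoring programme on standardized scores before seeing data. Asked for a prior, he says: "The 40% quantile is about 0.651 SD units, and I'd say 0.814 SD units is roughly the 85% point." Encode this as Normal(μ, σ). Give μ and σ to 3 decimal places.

The p-quantile of Normal(μ,σ) is μ + z_p·σ, with z_{0.4} = -0.2533 and z_{0.85} = 1.036.
Eliminate σ: μ = (z₂·x₁ − z₁·x₂)/(z₂ − z₁) = (1.036·0.651 − (-0.2533)·0.814)/1.29 = 0.683.
Then σ = (x₂ − x₁)/(z₂ − z₁) = (0.814 − 0.651)/1.29 = 0.126.

μ = 0.683, σ = 0.126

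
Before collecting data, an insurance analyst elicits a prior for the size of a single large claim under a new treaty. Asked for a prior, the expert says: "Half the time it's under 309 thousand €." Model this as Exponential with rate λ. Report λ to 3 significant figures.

λ ≈ 0.00224

Exponential median = ln 2 / λ, so λ = ln 2 / 309.0 = 0.00224.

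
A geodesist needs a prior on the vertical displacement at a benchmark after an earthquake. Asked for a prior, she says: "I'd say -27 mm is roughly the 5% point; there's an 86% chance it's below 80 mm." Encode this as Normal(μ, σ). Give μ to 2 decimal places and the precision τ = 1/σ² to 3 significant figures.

The p-quantile of Normal(μ,σ) is μ + z_p·σ, with z_{0.05} = -1.645 and z_{0.86} = 1.08.
Eliminate σ: μ = (z₂·x₁ − z₁·x₂)/(z₂ − z₁) = (1.08·-27 − (-1.645)·80)/2.725 = 37.58.
Then σ = (x₂ − x₁)/(z₂ − z₁) = (80 − -27)/2.725 = 39.26.
Precision τ = 1/σ² = 1/39.26² = 0.000649.

μ = 37.58, τ = 0.000649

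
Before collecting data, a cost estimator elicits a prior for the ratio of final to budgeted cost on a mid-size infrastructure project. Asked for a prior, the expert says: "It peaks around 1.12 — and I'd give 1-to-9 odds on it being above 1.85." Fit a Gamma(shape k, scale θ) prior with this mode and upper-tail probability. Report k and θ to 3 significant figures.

k ≈ 8.49, θ ≈ 0.15

Gamma(k,θ) with k>1 has mode (k−1)θ, so θ = 1.12/(k−1).
Need P(X < 1.85) = 0.9 with θ tied to k this way. Start at k = 2, θ = 1.12: P(X<1.85) ≈ 0.492.
Too low — raise k to concentrate. Iterating converges to k ≈ 8.49.
Then θ = 1.12/(8.49−1) ≈ 0.15.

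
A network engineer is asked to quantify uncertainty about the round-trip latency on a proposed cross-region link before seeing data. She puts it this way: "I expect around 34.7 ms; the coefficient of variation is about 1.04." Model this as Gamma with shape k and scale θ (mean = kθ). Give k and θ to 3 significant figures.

k ≈ 0.925, θ ≈ 37.5

For Gamma(k, scale θ): mean = kθ, variance = kθ², so CV = 1/√k.
CV = 1.04, hence k = 1/CV² = 0.925.
Then θ = mean/k = 34.7/0.925 = 37.5.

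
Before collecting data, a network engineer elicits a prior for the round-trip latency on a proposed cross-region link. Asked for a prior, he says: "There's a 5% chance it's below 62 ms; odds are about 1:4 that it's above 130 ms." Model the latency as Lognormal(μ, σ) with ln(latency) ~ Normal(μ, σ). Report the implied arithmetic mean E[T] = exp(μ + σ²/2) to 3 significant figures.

If T ~ Lognormal(μ,σ) then ln T ~ Normal(μ,σ), so the p-quantile of ln T is μ + z_p·σ.
ln(62) = 4.127 and ln(130) = 4.868; z_{0.05} = -1.645, z_{0.8} = 0.8416.
σ = (4.868 − 4.127)/(0.8416 − (-1.645)) = 0.298.
μ = 4.127 − (-1.645)·0.298 = 4.617.
E[T] = exp(μ + σ²/2) = exp(4.617 + 0.0443) = 106 ms.

E[T] ≈ 106 ms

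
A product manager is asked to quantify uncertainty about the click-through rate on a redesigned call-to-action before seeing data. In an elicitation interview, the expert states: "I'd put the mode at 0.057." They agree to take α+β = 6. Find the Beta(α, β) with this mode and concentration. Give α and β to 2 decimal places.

α = 1.23, β = 4.77

For α,β > 1 the Beta mode is (α−1)/(α+β−2). With α+β = 6, the mode is (α−1)/4.
Set (α−1)/4 = 0.057 → α = 1 + 0.057·4 = 1.23.
β = 6 − α = 4.77.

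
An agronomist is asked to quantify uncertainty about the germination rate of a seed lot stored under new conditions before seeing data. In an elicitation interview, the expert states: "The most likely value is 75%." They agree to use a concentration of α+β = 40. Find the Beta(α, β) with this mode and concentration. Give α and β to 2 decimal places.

For α,β > 1 the Beta mode is (α−1)/(α+β−2). With α+β = 40, the mode is (α−1)/38.
Set (α−1)/38 = 0.75 → α = 1 + 0.75·38 = 29.50.
β = 40 − α = 10.50.

α = 29.50, β = 10.50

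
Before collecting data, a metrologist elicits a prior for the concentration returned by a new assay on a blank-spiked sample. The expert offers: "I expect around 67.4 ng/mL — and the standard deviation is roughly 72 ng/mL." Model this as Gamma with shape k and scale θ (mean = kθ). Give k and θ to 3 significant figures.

For Gamma(k, scale θ): mean = kθ, variance = kθ², so CV = 1/√k.
CV = SD/mean = 72/67.4 = 1.068, hence k = 1/CV² = 0.876.
Then θ = mean/k = 67.4/0.876 = 76.9.

k ≈ 0.876, θ ≈ 76.9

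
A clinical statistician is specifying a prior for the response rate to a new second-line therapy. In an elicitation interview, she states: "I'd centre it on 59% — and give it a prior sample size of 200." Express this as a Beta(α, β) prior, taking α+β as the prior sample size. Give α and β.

Under the effective-sample-size interpretation, Beta(α, β) has prior mean α/(α+β) and prior sample size α+β.
So α+β = 200 and α/(α+β) = 0.59, giving α = 0.59·200 = 118 and β = 200 − 118 = 82.

α = 118, β = 82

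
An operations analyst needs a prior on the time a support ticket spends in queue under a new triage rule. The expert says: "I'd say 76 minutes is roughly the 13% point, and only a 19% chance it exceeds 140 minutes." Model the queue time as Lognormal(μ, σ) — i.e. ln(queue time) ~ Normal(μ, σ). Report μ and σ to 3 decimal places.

μ ≈ 4.674, σ ≈ 0.305

If T ~ Lognormal(μ,σ) then ln T ~ Normal(μ,σ), so the p-quantile of ln T is μ + z_p·σ.
ln(76) = 4.331 and ln(140) = 4.942; z_{0.13} = -1.126, z_{0.81} = 0.8779.
σ = (4.942 − 4.331)/(0.8779 − (-1.126)) = 0.305.
μ = 4.331 − (-1.126)·0.305 = 4.674.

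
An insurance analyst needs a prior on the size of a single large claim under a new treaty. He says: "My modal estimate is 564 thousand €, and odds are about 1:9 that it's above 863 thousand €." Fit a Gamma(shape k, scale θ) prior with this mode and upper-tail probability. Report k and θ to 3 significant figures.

Gamma(k,θ) with k>1 has mode (k−1)θ, so θ = 564/(k−1).
Need P(X < 863) = 0.9 with θ tied to k this way. Start at k = 2, θ = 564: P(X<863) ≈ 0.452.
Too low — raise k to concentrate. Iterating converges to k ≈ 11.3.
Then θ = 564/(11.3−1) ≈ 54.7.

k ≈ 11.3, θ ≈ 54.7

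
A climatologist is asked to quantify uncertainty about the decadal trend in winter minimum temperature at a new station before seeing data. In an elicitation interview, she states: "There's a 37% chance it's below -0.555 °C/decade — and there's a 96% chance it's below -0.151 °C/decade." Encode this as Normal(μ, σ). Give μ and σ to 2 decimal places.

For Normal(μ,σ), the p-quantile is μ + z_p·σ. Here z_{0.37} = -0.3319, z_{0.96} = 1.751.
So -0.555 = μ − 0.3319σ and -0.151 = μ + 1.751σ.
Subtracting: σ = (-0.151 − -0.555)/(1.751 − (-0.3319)) = 0.19.
Then μ = -0.555 − (-0.3319)·0.19 = -0.49.

μ = -0.49, σ = 0.19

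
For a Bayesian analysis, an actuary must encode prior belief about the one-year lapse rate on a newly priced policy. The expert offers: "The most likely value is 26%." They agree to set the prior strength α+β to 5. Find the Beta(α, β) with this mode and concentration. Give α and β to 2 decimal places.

α = 1.78, β = 3.22

For α,β > 1 the Beta mode is (α−1)/(α+β−2). With α+β = 5, the mode is (α−1)/3.
Set (α−1)/3 = 0.26 → α = 1 + 0.26·3 = 1.78.
β = 5 − α = 3.22.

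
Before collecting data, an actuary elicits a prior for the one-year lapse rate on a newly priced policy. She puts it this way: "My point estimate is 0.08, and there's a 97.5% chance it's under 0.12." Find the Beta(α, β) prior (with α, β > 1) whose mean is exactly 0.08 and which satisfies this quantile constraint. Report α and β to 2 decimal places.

With mean 0.08 fixed, write α = 0.08s, β = 0.92s where s = α+β.
Need P(θ < 0.12) = 0.975 under Beta(0.08s, 0.92s). Normal approximation: (q−m)/√(m(1−m)/s) ≈ z_{0.975} = 1.96, so s ≈ 0.08·0.92·(1.96)²/(0.12−0.08)² = 176.7.
At s = 176.7: P(θ<0.12) ≈ 0.964. Adjusting to match 0.975 gives s ≈ 211.96.
So α = 0.08·211.96 ≈ 16.96, β = 0.92·211.96 ≈ 195.00.

α ≈ 16.96, β ≈ 195.00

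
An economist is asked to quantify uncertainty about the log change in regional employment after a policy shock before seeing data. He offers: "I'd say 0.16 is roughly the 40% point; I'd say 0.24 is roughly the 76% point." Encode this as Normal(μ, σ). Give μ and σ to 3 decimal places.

μ = 0.181, σ = 0.083

For Normal(μ,σ), the p-quantile is μ + z_p·σ. Here z_{0.4} = -0.2533, z_{0.76} = 0.7063.
So 0.16 = μ − 0.2533σ and 0.24 = μ + 0.7063σ.
Subtracting: σ = (0.24 − 0.16)/(0.7063 − (-0.2533)) = 0.083.
Then μ = 0.16 − (-0.2533)·0.083 = 0.181.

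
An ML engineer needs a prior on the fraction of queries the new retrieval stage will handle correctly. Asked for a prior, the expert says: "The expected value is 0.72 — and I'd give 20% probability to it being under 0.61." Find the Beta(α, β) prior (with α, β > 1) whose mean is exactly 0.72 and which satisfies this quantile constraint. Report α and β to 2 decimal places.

α ≈ 7.83, β ≈ 3.04

With mean 0.72 fixed, write α = 0.72s, β = 0.28s where s = α+β.
Need P(θ < 0.61) = 0.2 under Beta(0.72s, 0.28s). Normal approximation: (q−m)/√(m(1−m)/s) ≈ z_{0.2} = -0.842, so s ≈ 0.72·0.28·(-0.842)²/(0.61−0.72)² = 11.8.
At s = 11.8: P(θ<0.61) ≈ 0.192. Adjusting to match 0.2 gives s ≈ 10.87.
So α = 0.72·10.87 ≈ 7.83, β = 0.28·10.87 ≈ 3.04.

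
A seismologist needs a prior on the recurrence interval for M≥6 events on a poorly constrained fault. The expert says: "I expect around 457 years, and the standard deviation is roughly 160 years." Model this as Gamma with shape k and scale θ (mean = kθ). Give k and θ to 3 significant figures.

For Gamma(k, scale θ): mean = kθ, variance = kθ², so CV = 1/√k.
CV = SD/mean = 160/457 = 0.3501, hence k = 1/CV² = 8.16.
Then θ = mean/k = 457/8.16 = 56.

k ≈ 8.16, θ ≈ 56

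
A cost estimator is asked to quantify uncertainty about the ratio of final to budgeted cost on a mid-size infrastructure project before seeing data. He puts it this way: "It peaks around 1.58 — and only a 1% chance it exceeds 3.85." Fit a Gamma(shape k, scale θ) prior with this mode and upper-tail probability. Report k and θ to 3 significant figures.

Gamma(k,θ) with k>1 has mode (k−1)θ, so θ = 1.58/(k−1).
Need P(X < 3.85) = 0.99 with θ tied to k this way. Start at k = 2, θ = 1.58: P(X<3.85) ≈ 0.699.
Too low — raise k to concentrate. Iterating converges to k ≈ 6.95.
Then θ = 1.58/(6.95−1) ≈ 0.266.

k ≈ 6.95, θ ≈ 0.266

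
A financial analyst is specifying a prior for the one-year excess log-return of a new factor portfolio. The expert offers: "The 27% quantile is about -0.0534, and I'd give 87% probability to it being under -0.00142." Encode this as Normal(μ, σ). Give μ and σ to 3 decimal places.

μ = -0.035, σ = 0.030

The p-quantile of Normal(μ,σ) is μ + z_p·σ, with z_{0.27} = -0.6128 and z_{0.87} = 1.126.
Eliminate σ: μ = (z₂·x₁ − z₁·x₂)/(z₂ − z₁) = (1.126·-0.0534 − (-0.6128)·-0.00142)/1.739 = -0.035.
Then σ = (x₂ − x₁)/(z₂ − z₁) = (-0.00142 − -0.0534)/1.739 = 0.030.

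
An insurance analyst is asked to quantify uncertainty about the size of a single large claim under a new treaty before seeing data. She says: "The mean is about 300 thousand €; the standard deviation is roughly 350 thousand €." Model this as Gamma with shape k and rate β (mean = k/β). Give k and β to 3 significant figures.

For Gamma(k, rate β): mean = k/β, variance = k/β², so CV = 1/√k.
CV = SD/mean = 350/300 = 1.167, hence k = 1/CV² = 0.735.
Then β = k/mean = 0.735/300 = 0.00245.

k ≈ 0.735, β ≈ 0.00245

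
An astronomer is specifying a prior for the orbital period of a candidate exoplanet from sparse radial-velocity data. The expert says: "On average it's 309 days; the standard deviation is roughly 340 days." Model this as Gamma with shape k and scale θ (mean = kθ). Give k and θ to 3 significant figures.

k ≈ 0.826, θ ≈ 374

For Gamma(k, scale θ): mean = kθ, variance = kθ², so CV = 1/√k.
CV = SD/mean = 340/309 = 1.1, hence k = 1/CV² = 0.826.
Then θ = mean/k = 309/0.826 = 374.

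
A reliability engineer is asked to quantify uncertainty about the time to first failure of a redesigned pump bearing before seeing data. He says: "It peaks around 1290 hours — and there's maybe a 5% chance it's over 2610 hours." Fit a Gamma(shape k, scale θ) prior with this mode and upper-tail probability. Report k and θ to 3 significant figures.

Gamma(k,θ) with k>1 has mode (k−1)θ, so θ = 1290/(k−1).
Need P(X < 2610) = 0.95 with θ tied to k this way. Start at k = 2, θ = 1290: P(X<2610) ≈ 0.600.
Too low — raise k to concentrate. Iterating converges to k ≈ 6.58.
Then θ = 1290/(6.58−1) ≈ 231.

k ≈ 6.58, θ ≈ 231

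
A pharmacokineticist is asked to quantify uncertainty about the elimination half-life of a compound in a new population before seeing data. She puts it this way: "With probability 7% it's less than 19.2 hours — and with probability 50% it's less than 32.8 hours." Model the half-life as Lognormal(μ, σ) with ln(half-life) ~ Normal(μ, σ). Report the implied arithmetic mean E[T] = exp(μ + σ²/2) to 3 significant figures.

E[T] ≈ 35 hours

If T ~ Lognormal(μ,σ) then ln T ~ Normal(μ,σ), so the p-quantile of ln T is μ + z_p·σ.
ln(19.2) = 2.955 and ln(32.8) = 3.49; z_{0.07} = -1.476, z_{0.5} = 0.
σ = (3.49 − 2.955)/(0 − (-1.476)) = 0.363.
μ = 2.955 − (-1.476)·0.363 = 3.490.
E[T] = exp(μ + σ²/2) = exp(3.490 + 0.0658) = 35 hours.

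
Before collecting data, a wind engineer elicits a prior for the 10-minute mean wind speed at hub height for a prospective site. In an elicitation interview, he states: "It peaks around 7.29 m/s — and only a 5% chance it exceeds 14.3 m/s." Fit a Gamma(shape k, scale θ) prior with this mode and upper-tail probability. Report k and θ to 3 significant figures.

k ≈ 7.11, θ ≈ 1.19

Gamma(k,θ) with k>1 has mode (k−1)θ, so θ = 7.29/(k−1).
Need P(X < 14.3) = 0.95 with θ tied to k this way. Start at k = 2, θ = 7.29: P(X<14.3) ≈ 0.583.
Too low — raise k to concentrate. Iterating converges to k ≈ 7.11.
Then θ = 7.29/(7.11−1) ≈ 1.19.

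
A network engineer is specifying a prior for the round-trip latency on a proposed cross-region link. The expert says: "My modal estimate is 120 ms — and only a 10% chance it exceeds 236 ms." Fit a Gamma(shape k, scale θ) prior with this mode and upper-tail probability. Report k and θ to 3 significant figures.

k ≈ 5.19, θ ≈ 28.7

Gamma(k,θ) with k>1 has mode (k−1)θ, so θ = 120/(k−1).
Need P(X < 236) = 0.9 with θ tied to k this way. Start at k = 2, θ = 120: P(X<236) ≈ 0.585.
Too low — raise k to concentrate. Iterating converges to k ≈ 5.19.
Then θ = 120/(5.19−1) ≈ 28.7.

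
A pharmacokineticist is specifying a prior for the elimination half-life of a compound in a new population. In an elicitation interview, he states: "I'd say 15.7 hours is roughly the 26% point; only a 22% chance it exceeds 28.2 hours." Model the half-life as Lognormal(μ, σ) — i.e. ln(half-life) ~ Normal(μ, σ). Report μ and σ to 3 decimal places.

μ ≈ 3.020, σ ≈ 0.414

If T ~ Lognormal(μ,σ) then ln T ~ Normal(μ,σ), so the p-quantile of ln T is μ + z_p·σ.
ln(15.7) = 2.754 and ln(28.2) = 3.339; z_{0.26} = -0.6433, z_{0.78} = 0.7722.
σ = (3.339 − 2.754)/(0.7722 − (-0.6433)) = 0.414.
μ = 2.754 − (-0.6433)·0.414 = 3.020.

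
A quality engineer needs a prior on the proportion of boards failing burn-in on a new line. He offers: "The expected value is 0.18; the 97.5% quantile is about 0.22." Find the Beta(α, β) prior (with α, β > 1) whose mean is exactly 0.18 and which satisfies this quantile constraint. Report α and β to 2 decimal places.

α ≈ 68.82, β ≈ 313.49

With mean 0.18 fixed, write α = 0.18s, β = 0.82s where s = α+β.
Need P(θ < 0.22) = 0.975 under Beta(0.18s, 0.82s). Normal approximation: (q−m)/√(m(1−m)/s) ≈ z_{0.975} = 1.96, so s ≈ 0.18·0.82·(1.96)²/(0.22−0.18)² = 354.4.
At s = 354.4: P(θ<0.22) ≈ 0.971. Adjusting to match 0.975 gives s ≈ 382.31.
So α = 0.18·382.31 ≈ 68.82, β = 0.82·382.31 ≈ 313.49.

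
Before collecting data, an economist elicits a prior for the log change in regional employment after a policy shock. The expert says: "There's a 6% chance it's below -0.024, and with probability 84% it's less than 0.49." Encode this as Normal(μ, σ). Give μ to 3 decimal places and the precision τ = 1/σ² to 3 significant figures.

μ = 0.289, τ = 24.6

The p-quantile of Normal(μ,σ) is μ + z_p·σ, with z_{0.06} = -1.555 and z_{0.84} = 0.9945.
Eliminate σ: μ = (z₂·x₁ − z₁·x₂)/(z₂ − z₁) = (0.9945·-0.024 − (-1.555)·0.49)/2.549 = 0.289.
Then σ = (x₂ − x₁)/(z₂ − z₁) = (0.49 − -0.024)/2.549 = 0.202.
Precision τ = 1/σ² = 1/0.2016² = 24.6.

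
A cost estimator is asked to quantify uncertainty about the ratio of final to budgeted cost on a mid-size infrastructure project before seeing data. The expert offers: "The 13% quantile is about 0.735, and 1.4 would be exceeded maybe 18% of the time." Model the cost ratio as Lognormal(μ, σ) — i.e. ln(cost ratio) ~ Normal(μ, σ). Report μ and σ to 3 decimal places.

If T ~ Lognormal(μ,σ) then ln T ~ Normal(μ,σ), so the p-quantile of ln T is μ + z_p·σ.
ln(0.735) = -0.3079 and ln(1.4) = 0.3365; z_{0.13} = -1.126, z_{0.82} = 0.9154.
σ = (0.3365 − -0.3079)/(0.9154 − (-1.126)) = 0.316.
μ = -0.3079 − (-1.126)·0.316 = 0.048.

μ ≈ 0.048, σ ≈ 0.316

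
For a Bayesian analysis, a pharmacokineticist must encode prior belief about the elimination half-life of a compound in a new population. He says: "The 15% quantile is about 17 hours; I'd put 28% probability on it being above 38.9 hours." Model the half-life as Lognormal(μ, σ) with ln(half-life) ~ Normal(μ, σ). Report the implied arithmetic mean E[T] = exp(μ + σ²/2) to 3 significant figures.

If T ~ Lognormal(μ,σ) then ln T ~ Normal(μ,σ), so the p-quantile of ln T is μ + z_p·σ.
ln(17) = 2.833 and ln(38.9) = 3.661; z_{0.15} = -1.036, z_{0.72} = 0.5828.
σ = (3.661 − 2.833)/(0.5828 − (-1.036)) = 0.511.
μ = 2.833 − (-1.036)·0.511 = 3.363.
E[T] = exp(μ + σ²/2) = exp(3.363 + 0.1307) = 32.9 hours.

E[T] ≈ 32.9 hours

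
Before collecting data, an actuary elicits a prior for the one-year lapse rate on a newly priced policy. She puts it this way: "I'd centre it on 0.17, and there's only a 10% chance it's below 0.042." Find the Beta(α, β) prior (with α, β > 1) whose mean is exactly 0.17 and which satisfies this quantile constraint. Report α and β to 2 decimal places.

With mean 0.17 fixed, write α = 0.17s, β = 0.83s where s = α+β.
Need P(θ < 0.042) = 0.1 under Beta(0.17s, 0.83s). Normal approximation: (q−m)/√(m(1−m)/s) ≈ z_{0.1} = -1.28, so s ≈ 0.17·0.83·(-1.28)²/(0.042−0.17)² = 14.1.
At s = 14.1: P(θ<0.042) ≈ 0.051. Adjusting to match 0.1 gives s ≈ 9.69.
So α = 0.17·9.69 ≈ 1.65, β = 0.83·9.69 ≈ 8.05.

α ≈ 1.65, β ≈ 8.05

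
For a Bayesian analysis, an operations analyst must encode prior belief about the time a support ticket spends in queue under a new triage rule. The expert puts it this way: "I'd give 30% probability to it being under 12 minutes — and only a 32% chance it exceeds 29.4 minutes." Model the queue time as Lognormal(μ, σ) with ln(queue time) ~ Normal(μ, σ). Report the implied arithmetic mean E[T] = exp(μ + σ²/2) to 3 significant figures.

E[T] ≈ 29 minutes

If T ~ Lognormal(μ,σ) then ln T ~ Normal(μ,σ), so the p-quantile of ln T is μ + z_p·σ.
ln(12) = 2.485 and ln(29.4) = 3.381; z_{0.3} = -0.5244, z_{0.68} = 0.4677.
σ = (3.381 − 2.485)/(0.4677 − (-0.5244)) = 0.903.
μ = 2.485 − (-0.5244)·0.903 = 2.959.
E[T] = exp(μ + σ²/2) = exp(2.959 + 0.4079) = 29 minutes.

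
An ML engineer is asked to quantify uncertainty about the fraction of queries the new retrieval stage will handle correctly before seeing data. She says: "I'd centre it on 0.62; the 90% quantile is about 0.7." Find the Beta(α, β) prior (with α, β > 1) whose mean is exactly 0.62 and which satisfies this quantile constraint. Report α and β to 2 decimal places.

α ≈ 36.41, β ≈ 22.32

With mean 0.62 fixed, write α = 0.62s, β = 0.38s where s = α+β.
Need P(θ < 0.7) = 0.9 under Beta(0.62s, 0.38s). Normal approximation: (q−m)/√(m(1−m)/s) ≈ z_{0.9} = 1.28, so s ≈ 0.62·0.38·(1.28)²/(0.7−0.62)² = 60.5.
At s = 60.5: P(θ<0.7) ≈ 0.903. Adjusting to match 0.9 gives s ≈ 58.73.
So α = 0.62·58.73 ≈ 36.41, β = 0.38·58.73 ≈ 22.32.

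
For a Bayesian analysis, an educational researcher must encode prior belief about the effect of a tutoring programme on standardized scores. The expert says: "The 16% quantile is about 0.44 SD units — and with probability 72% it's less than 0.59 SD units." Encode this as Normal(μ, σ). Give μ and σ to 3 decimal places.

The p-quantile of Normal(μ,σ) is μ + z_p·σ, with z_{0.16} = -0.9945 and z_{0.72} = 0.5828.
Eliminate σ: μ = (z₂·x₁ − z₁·x₂)/(z₂ − z₁) = (0.5828·0.44 − (-0.9945)·0.59)/1.577 = 0.535.
Then σ = (x₂ − x₁)/(z₂ − z₁) = (0.59 − 0.44)/1.577 = 0.095.

μ = 0.535, σ = 0.095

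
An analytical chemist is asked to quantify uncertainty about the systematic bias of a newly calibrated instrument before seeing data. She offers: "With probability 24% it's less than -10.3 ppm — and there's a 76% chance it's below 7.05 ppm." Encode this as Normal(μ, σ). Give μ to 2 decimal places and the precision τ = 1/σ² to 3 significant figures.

The p-quantile of Normal(μ,σ) is μ + z_p·σ, with z_{0.24} = -0.7063 and z_{0.76} = 0.7063.
Eliminate σ: μ = (z₂·x₁ − z₁·x₂)/(z₂ − z₁) = (0.7063·-10.3 − (-0.7063)·7.05)/1.413 = -1.62.
Then σ = (x₂ − x₁)/(z₂ − z₁) = (7.05 − -10.3)/1.413 = 12.28.
Precision τ = 1/σ² = 1/12.28² = 0.00663.

μ = -1.62, τ = 0.00663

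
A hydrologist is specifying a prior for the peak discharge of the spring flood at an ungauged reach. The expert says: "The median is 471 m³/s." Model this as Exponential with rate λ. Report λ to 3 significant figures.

Exponential median = ln 2 / λ, so λ = ln 2 / 471.0 = 0.00147.

λ ≈ 0.00147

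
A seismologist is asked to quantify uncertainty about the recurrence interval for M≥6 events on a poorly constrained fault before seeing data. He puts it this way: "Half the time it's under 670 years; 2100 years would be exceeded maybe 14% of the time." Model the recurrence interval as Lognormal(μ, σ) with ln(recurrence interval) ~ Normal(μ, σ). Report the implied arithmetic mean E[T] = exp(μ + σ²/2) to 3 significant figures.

If T ~ Lognormal(μ,σ) then ln T ~ Normal(μ,σ), so the p-quantile of ln T is μ + z_p·σ.
ln(670) = 6.507 and ln(2100) = 7.65; z_{0.5} = 0, z_{0.86} = 1.08.
σ = (7.65 − 6.507)/(1.08 − (0)) = 1.057.
μ = 6.507 − (0)·1.057 = 6.507.
E[T] = exp(μ + σ²/2) = exp(6.507 + 0.5591) = 1170 years.

E[T] ≈ 1170 years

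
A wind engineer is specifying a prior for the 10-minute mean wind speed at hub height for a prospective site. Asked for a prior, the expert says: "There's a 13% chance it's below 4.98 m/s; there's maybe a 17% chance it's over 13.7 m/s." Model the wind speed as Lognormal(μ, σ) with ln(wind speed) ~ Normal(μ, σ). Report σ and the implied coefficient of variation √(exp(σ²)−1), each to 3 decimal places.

σ ≈ 0.486, CV ≈ 0.517

If T ~ Lognormal(μ,σ) then ln T ~ Normal(μ,σ), so the p-quantile of ln T is μ + z_p·σ.
ln(4.98) = 1.605 and ln(13.7) = 2.617; z_{0.13} = -1.126, z_{0.83} = 0.9542.
σ = (2.617 − 1.605)/(0.9542 − (-1.126)) = 0.486.
μ = 1.605 − (-1.126)·0.486 = 2.153.
CV = √(exp(σ²)−1) = √(exp(0.2366)−1) = 0.517.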